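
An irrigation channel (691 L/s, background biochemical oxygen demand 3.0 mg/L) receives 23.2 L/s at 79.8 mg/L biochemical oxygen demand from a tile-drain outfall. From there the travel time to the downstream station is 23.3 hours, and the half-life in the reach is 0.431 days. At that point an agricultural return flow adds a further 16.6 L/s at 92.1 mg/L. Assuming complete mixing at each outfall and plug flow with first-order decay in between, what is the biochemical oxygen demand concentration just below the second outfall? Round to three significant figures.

After mixing, C = (691.0·3.000 + 23.20·79.80) / 714.2 = 3924/714.2 = 5.495 mg/L; combined flow 714.2 L/s.
Half-life 0.431 d → k = ln 2 / 0.431 = 1.608 d⁻¹.
Decay over the reach: 5.495·exp(−kt) = 5.495·0.2099 = 1.153 mg/L.
Second outfall: C = (714.2·1.153 + 16.60·92.10)/730.8 = 3.219 mg/L.

3.22 mg/L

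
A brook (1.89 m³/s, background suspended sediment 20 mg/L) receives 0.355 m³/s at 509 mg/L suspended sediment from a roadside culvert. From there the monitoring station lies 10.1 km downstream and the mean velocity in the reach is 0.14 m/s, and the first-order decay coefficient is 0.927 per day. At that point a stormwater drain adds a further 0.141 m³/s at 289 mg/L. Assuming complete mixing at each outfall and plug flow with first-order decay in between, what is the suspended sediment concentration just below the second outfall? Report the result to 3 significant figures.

After mixing, C = (1.890·20.00 + 0.3550·509.0) / 2.245 = 218.5/2.245 = 97.33 mg/L; combined flow 2.245 m³/s.
Travel time t = 10.1·1000 / 0.14 = 72140 s = 20.04 h.
After decay, C = 97.33 × e^(−kt) = 97.33 × 0.4611 = 44.88 mg/L.
At the second outfall, C = (2.245·44.88 + 0.1410·289.0) / (2.245 + 0.1410) = 59.31 mg/L.

59.3 mg/L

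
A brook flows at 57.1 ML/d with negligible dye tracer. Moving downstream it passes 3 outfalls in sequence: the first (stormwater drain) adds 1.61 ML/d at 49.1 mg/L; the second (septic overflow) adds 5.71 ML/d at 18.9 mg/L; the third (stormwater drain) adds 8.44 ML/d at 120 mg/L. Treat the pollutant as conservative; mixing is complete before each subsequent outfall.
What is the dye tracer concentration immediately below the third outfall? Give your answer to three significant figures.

16.5 mg/L

Outfall 1: combined Q = 58.71 ML/d; C = (57.10·0 + 1.610·49.10)/58.71 = 1.346 mg/L.
Outfall 2: combined Q = 64.42 ML/d; C = (58.71·1.346 + 5.710·18.90)/64.42 = 2.902 mg/L.
Outfall 3: combined Q = 72.86 ML/d; C = (64.42·2.902 + 8.440·120.0)/72.86 = 16.47 mg/L.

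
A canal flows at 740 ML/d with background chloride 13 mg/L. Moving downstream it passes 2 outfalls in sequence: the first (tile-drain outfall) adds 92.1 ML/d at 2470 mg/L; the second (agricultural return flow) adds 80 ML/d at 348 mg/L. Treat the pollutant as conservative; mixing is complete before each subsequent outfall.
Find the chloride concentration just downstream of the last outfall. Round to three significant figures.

After outfall 1: Q = 740.0 + 92.10 = 832.1 ML/d; C = (740.0·13.00 + 92.10·2470)/832.1 = 285.0 mg/L.
After outfall 2: Q = 832.1 + 80.00 = 912.1 ML/d; C = (832.1·285.0 + 80.00·348.0)/912.1 = 290.5 mg/L.

290 mg/L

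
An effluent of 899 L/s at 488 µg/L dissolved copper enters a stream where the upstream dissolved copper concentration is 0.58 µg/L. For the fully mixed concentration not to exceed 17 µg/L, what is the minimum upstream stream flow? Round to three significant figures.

Set C_mix = 17: (Q·0.5800 + 899.0·488.0) / (Q + 899.0) = 17
→ Q = 899.0·(488.0 − 17)/(17 − 0.5800) = 25790 L/s.

25800 L/s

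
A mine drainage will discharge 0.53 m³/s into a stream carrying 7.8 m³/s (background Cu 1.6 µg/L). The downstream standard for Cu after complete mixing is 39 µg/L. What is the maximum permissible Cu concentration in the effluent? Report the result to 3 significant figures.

At the limit, (Qr·Cr + Qe·Cₑ)/(Qr + Qe) = 39:
Cₑ = (8.330·39 − 7.800·1.600) / 0.5300 = 589.4 µg/L.

589 µg/L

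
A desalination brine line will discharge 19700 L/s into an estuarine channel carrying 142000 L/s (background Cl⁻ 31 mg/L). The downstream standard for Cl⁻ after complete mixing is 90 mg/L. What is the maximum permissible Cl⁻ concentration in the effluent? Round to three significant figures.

At the limit, (Qr·Cr + Qe·Cₑ)/(Qr + Qe) = 90:
Cₑ = (161700·90 − 142000·31.00) / 19700 = 515.3 mg/L.

515 mg/L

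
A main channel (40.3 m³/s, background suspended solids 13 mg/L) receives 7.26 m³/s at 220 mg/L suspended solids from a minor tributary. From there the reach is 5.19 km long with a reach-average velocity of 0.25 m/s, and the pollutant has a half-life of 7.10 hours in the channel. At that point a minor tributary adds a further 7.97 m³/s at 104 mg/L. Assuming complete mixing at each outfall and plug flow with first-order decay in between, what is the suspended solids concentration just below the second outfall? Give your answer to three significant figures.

Flow-weighted average: C = (40.30·13.00 + 7.260·220.0) / 47.56 = 2121/47.56 = 44.60 mg/L; combined flow 47.56 m³/s.
Travel time t = 5.19·1000 / 0.25 = 20760 s = 5.767 h.
Half-life 7.10 h → k = ln 2 / 7.10 = 0.09763 h⁻¹ = 2.343 d⁻¹.
Decay over the reach: 44.60·exp(−kt) = 44.60·0.5695 = 25.40 mg/L.
Second outfall: C = (47.56·25.40 + 7.970·104.0)/55.53 = 36.68 mg/L.

36.7 mg/L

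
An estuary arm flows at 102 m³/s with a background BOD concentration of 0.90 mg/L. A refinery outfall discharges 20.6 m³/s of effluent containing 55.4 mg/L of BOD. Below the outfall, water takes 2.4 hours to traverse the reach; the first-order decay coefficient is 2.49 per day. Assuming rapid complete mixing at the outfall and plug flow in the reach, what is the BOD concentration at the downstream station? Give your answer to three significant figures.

7.84 mg/L

After mixing, C = (102.0·0.9000 + 20.60·55.40) / 122.6 = 1233/122.6 = 10.06 mg/L.
Decay over the reach: 10.06·exp(−kt) = 10.06·0.7796 = 7.841 mg/L.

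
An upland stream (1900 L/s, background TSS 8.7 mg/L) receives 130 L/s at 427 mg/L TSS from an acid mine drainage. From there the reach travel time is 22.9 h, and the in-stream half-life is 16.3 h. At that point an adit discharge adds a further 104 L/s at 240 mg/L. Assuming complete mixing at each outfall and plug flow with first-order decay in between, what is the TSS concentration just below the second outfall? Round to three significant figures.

After mixing, C = (1900·8.700 + 130.0·427.0) / 2030 = 72040/2030 = 35.49 mg/L; combined flow 2030 L/s.
Half-life 16.3 h → k = ln 2 / 16.3 = 0.04252 h⁻¹ = 1.021 d⁻¹.
Applying C = C₀e^(−kt): 35.49 × 0.3776 = 13.40 mg/L.
Second outfall: C = (2030·13.40 + 104.0·240.0)/2134 = 24.44 mg/L.

24.4 mg/L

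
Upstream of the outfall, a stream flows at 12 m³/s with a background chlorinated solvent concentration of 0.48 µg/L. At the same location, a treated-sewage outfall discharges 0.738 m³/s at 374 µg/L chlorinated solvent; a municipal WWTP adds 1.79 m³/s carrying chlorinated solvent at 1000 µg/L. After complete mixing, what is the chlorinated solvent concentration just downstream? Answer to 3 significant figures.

143 µg/L

Conservation of mass: C = (12.00·0.4800 + 0.7380·374.0 + 1.790·1000) / 14.53 = 2072/14.53 = 142.6 µg/L.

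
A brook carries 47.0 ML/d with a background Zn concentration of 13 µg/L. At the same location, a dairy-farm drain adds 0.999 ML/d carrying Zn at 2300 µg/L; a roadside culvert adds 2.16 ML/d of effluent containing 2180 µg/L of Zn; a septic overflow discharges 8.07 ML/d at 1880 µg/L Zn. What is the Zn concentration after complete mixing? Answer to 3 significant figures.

Flow-weighted average: C = (47.00·13.00 + 0.9990·2300 + 2.160·2180 + 8.070·1880) / 58.23 = 22790/58.23 = 391.4 µg/L.

391 µg/L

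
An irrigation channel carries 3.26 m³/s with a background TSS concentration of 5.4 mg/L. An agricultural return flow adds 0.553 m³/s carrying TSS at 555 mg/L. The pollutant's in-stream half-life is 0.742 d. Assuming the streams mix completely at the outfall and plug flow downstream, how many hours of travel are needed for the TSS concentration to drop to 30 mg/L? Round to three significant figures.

Mixed concentration C = ΣQC/ΣQ = (3.260·5.400 + 0.5530·555.0) / 3.813 = 324.5/3.813 = 85.11 mg/L.
Half-life 0.742 d → k = ln 2 / 0.742 = 0.9342 d⁻¹.
85.11·exp(−k·t) = 30 → t = ln(85.11/30)/k = 96440 s = 26.79 h.

26.8 h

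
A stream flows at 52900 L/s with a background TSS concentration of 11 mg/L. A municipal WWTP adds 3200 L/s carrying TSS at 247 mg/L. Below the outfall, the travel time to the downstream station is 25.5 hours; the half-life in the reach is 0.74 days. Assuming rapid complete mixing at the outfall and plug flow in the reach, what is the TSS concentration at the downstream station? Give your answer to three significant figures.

Mixed concentration C = ΣQC/ΣQ = (52900·11.00 + 3200·247.0) / 56100 = 1372000/56100 = 24.46 mg/L.
Half-life 0.74 d → k = ln 2 / 0.74 = 0.9367 d⁻¹.
After decay, C = 24.46 × e^(−kt) = 24.46 × 0.3696 = 9.042 mg/L.

9.04 mg/L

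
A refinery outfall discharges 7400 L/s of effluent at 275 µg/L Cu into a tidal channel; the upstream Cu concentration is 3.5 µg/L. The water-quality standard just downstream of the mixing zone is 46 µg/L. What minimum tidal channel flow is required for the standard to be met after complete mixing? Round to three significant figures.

39900 L/s

Set C_mix = 46: (Q·3.500 + 7400·275.0) / (Q + 7400) = 46
→ Q = 7400·(275.0 − 46)/(46 − 3.500) = 39870 L/s.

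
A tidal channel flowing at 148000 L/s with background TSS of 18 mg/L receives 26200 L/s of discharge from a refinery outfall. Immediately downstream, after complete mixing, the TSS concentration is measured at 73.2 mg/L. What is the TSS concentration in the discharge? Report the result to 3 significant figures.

385 mg/L

Mass balance: 148000·18.00 + 26200·Cₑ = 174200·73.20
→ Cₑ = (174200·73.20 − 148000·18.00) / 26200 = 385.0 mg/L.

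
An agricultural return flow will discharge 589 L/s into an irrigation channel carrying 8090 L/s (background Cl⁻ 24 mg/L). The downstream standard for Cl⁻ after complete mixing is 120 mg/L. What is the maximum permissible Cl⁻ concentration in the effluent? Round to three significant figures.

1440 mg/L

At the limit, (Qr·Cr + Qe·Cₑ)/(Qr + Qe) = 120:
Cₑ = (8679·120 − 8090·24.00) / 589.0 = 1439 mg/L.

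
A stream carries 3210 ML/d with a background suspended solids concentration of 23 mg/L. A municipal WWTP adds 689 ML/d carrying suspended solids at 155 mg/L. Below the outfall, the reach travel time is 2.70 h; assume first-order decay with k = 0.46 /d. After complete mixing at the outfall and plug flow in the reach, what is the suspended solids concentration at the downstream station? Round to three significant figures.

After mixing, C = (3210·23.00 + 689.0·155.0) / 3899 = 180600/3899 = 46.33 mg/L.
Decay over the reach: 46.33·exp(−kt) = 46.33·0.9496 = 43.99 mg/L.

44.0 mg/L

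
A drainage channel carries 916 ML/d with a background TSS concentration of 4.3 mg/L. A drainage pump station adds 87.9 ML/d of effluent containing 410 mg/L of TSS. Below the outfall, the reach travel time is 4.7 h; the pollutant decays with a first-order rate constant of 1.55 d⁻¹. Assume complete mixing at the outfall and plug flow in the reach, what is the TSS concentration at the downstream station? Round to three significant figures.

29.4 mg/L

Flow-weighted average: C = (916.0·4.300 + 87.90·410.0) / 1004 = 39980/1004 = 39.82 mg/L.
Decay over the reach: 39.82·exp(−kt) = 39.82·0.7382 = 29.40 mg/L.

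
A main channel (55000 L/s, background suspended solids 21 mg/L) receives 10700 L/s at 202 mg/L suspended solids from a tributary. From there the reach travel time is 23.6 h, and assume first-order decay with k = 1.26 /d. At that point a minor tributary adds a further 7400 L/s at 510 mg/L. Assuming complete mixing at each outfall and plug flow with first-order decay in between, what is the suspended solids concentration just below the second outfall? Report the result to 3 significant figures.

64.8 mg/L

After mixing, C = (55000·21.00 + 10700·202.0) / 65700 = 3316000/65700 = 50.48 mg/L; combined flow 65700 L/s.
First-order decay: C = 50.48·exp(−k·t) = 50.48·0.2897 = 14.62 mg/L.
Second outfall: C = (65700·14.62 + 7400·510.0)/73100 = 64.77 mg/L.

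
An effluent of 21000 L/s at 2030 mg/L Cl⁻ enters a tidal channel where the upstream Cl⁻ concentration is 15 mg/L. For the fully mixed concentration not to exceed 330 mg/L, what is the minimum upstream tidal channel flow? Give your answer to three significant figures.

113000 L/s

Set C_mix = 330: (Q·15.00 + 21000·2030) / (Q + 21000) = 330
→ Q = 21000·(2030 − 330)/(330 − 15.00) = 113300 L/s.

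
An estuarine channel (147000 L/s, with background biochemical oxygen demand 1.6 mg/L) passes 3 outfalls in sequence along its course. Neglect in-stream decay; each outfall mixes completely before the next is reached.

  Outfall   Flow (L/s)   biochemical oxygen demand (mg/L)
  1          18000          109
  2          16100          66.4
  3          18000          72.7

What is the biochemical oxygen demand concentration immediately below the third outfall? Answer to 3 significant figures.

23.0 mg/L

Below outfall 1: Q → 165000 L/s, C = (147000·1.600 + 18000·109.0)/165000 = 13.32 mg/L.
Below outfall 2: Q → 181100 L/s, C = (165000·13.32 + 16100·66.40)/181100 = 18.04 mg/L.
Below outfall 3: Q → 199100 L/s, C = (181100·18.04 + 18000·72.70)/199100 = 22.98 mg/L.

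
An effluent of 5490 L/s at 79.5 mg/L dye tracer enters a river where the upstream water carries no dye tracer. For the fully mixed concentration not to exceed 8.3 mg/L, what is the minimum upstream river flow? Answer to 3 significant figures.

47100 L/s

Set C_mix = 8.3: (Q·0 + 5490·79.50) / (Q + 5490) = 8.3
→ Q = 5490·(79.50 − 8.3)/(8.3 − 0) = 47090 L/s.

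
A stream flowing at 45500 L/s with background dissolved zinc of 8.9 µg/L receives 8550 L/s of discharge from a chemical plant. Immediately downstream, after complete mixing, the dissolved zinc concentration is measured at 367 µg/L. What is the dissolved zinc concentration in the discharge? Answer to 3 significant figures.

Mass balance: 45500·8.900 + 8550·Cₑ = 54050·367.0
→ Cₑ = (54050·367.0 − 45500·8.900) / 8550 = 2273 µg/L.

2270 µg/L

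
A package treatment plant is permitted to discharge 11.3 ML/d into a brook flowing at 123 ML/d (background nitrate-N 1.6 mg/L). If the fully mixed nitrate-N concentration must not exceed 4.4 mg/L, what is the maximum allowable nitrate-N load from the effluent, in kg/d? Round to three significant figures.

Mass balance at the limit: 123.0·1.600 + 11.30·Cₑ = 134.3·4.4 → Cₑ = 34.88 mg/L.
11.30 ML/d = 0.1308 m³/s. Load = 0.1308 m³/s × 34.88 g/m³ × 86 400 s/d = 394.1 kg/d.

394 kg/d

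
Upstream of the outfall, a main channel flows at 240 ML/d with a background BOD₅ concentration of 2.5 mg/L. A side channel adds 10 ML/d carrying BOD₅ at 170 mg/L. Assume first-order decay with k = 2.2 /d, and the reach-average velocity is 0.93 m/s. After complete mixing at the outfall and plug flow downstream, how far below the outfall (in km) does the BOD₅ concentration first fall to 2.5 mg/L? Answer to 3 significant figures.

Conservation of mass: C = (240.0·2.500 + 10.00·170.0) / 250.0 = 2300/250.0 = 9.200 mg/L.
Set 9.200·exp(−k·t) = 2.5 → t = ln(9.200/2.5)/k = 51170 s = 14.21 h.
Distance = v·t = 0.93·51170 = 47590 m = 47.59 km.

47.6 km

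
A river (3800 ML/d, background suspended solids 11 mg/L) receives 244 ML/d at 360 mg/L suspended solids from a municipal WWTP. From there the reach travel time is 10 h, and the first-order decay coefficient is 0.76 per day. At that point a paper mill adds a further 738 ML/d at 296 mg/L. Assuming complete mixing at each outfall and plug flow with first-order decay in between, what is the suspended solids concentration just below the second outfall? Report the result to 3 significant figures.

Mixed concentration C = ΣQC/ΣQ = (3800·11.00 + 244.0·360.0) / 4044 = 129600/4044 = 32.06 mg/L; combined flow 4044 ML/d.
Decay over the reach: 32.06·exp(−kt) = 32.06·0.7286 = 23.36 mg/L.
Second outfall: C = (4044·23.36 + 738.0·296.0)/4782 = 65.43 mg/L.

65.4 mg/L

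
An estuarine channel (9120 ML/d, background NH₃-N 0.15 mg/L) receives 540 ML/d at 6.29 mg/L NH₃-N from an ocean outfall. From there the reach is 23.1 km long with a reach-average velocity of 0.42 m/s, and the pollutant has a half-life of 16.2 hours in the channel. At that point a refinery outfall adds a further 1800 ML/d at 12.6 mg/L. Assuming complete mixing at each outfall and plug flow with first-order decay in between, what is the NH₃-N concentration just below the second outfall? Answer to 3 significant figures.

2.20 mg/L

Conservation of mass: C = (9120·0.1500 + 540.0·6.290) / 9660 = 4765/9660 = 0.4932 mg/L; combined flow 9660 ML/d.
Travel time t = 23.1·1000 / 0.42 = 55000 s = 15.28 h.
Half-life 16.2 h → k = ln 2 / 16.2 = 0.04279 h⁻¹ = 1.027 d⁻¹.
First-order decay: C = 0.4932·exp(−k·t) = 0.4932·0.5201 = 0.2565 mg/L.
At the second outfall, C = (9660·0.2565 + 1800·12.60) / (9660 + 1800) = 2.195 mg/L.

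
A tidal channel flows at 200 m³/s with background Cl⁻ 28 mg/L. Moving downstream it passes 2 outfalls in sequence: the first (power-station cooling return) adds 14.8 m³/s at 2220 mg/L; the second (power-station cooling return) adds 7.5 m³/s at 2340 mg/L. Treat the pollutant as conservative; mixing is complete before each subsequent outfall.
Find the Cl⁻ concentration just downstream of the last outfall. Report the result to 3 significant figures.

Below outfall 1: Q → 214.8 m³/s, C = (200.0·28.00 + 14.80·2220)/214.8 = 179.0 mg/L.
Below outfall 2: Q → 222.3 m³/s, C = (214.8·179.0 + 7.500·2340)/222.3 = 251.9 mg/L.

252 mg/L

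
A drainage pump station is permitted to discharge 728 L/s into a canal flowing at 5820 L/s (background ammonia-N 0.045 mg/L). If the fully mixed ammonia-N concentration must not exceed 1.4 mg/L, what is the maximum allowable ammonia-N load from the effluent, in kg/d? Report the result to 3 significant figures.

769 kg/d

Mass balance at the limit: 5820·0.04500 + 728.0·Cₑ = 6548·1.4 → Cₑ = 12.23 mg/L.
728.0 L/s = 0.7280 m³/s. Load = 0.7280 m³/s × 12.23 g/m³ × 86 400 s/d = 769.4 kg/d.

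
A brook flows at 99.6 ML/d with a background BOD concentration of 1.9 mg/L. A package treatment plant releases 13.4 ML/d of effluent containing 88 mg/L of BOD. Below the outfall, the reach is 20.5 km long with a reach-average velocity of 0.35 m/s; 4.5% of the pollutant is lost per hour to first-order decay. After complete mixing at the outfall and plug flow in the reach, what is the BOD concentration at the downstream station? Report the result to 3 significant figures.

5.73 mg/L

Conservation of mass: C = (99.60·1.900 + 13.40·88.00) / 113.0 = 1368/113.0 = 12.11 mg/L.
Travel time t = 20.5·1000 / 0.35 = 58570 s = 16.27 h.
4.5%/h lost → k = −ln(1 − 0.045) = 0.04604 h⁻¹.
Decay over the reach: 12.11·exp(−kt) = 12.11·0.4728 = 5.725 mg/L.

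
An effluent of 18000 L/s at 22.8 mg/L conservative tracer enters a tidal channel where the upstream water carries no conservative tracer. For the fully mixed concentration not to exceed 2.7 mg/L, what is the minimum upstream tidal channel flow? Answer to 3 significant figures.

134000 L/s

Set C_mix = 2.7: (Q·0 + 18000·22.80) / (Q + 18000) = 2.7
→ Q = 18000·(22.80 − 2.7)/(2.7 − 0) = 134000 L/s.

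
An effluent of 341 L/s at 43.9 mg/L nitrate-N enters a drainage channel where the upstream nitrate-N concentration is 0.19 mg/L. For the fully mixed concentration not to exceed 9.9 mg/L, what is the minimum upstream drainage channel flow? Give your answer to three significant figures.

1190 L/s

Set C_mix = 9.9: (Q·0.1900 + 341.0·43.90) / (Q + 341.0) = 9.9
→ Q = 341.0·(43.90 − 9.9)/(9.9 − 0.1900) = 1194 L/s.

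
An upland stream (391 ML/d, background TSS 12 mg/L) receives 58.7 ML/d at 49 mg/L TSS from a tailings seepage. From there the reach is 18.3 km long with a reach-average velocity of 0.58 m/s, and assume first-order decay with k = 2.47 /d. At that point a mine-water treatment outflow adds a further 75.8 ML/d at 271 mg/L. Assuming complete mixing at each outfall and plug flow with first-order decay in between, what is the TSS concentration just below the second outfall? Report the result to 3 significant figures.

Mass balance: C = (391.0·12.00 + 58.70·49.00) / 449.7 = 7568/449.7 = 16.83 mg/L; combined flow 449.7 ML/d.
Travel time t = 18.3·1000 / 0.58 = 31550 s = 8.764 h.
Applying C = C₀e^(−kt): 16.83 × 0.4058 = 6.829 mg/L.
At the second outfall, C = (449.7·6.829 + 75.80·271.0) / (449.7 + 75.80) = 44.93 mg/L.

44.9 mg/L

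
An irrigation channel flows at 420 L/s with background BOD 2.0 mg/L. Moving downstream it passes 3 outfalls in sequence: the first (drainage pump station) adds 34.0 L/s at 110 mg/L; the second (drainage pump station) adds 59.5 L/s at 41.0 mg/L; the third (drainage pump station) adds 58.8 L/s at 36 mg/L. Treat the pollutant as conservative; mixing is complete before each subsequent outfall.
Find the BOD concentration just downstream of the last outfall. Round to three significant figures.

16.0 mg/L

Outfall 1: combined Q = 454.0 L/s; C = (420.0·2.000 + 34.00·110.0)/454.0 = 10.09 mg/L.
Outfall 2: combined Q = 513.5 L/s; C = (454.0·10.09 + 59.50·41.00)/513.5 = 13.67 mg/L.
Outfall 3: combined Q = 572.3 L/s; C = (513.5·13.67 + 58.80·36.00)/572.3 = 15.96 mg/L.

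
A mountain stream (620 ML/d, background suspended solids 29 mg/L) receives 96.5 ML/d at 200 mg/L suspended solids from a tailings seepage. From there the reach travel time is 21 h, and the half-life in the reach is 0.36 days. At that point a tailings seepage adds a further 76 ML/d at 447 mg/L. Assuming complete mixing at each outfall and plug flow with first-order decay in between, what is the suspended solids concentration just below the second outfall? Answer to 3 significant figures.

51.6 mg/L

Mass balance: C = (620.0·29.00 + 96.50·200.0) / 716.5 = 37280/716.5 = 52.03 mg/L; combined flow 716.5 ML/d.
Half-life 0.36 d → k = ln 2 / 0.36 = 1.925 d⁻¹.
First-order decay: C = 52.03·exp(−k·t) = 52.03·0.1855 = 9.651 mg/L.
At the second outfall, C = (716.5·9.651 + 76.00·447.0) / (716.5 + 76.00) = 51.59 mg/L.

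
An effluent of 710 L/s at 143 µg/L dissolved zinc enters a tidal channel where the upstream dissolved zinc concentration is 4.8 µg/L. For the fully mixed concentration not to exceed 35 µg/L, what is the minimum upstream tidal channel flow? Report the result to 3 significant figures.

Set C_mix = 35: (Q·4.800 + 710.0·143.0) / (Q + 710.0) = 35
→ Q = 710.0·(143.0 − 35)/(35 − 4.800) = 2539 L/s.

2540 L/s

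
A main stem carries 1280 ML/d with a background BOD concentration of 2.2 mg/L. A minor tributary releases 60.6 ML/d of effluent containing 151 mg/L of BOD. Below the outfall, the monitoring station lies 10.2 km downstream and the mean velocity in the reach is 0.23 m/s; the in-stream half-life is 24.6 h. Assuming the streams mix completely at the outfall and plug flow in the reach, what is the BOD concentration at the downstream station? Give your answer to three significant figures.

6.31 mg/L

Conservation of mass: C = (1280·2.200 + 60.60·151.0) / 1341 = 11970/1341 = 8.926 mg/L.
Travel time t = 10.2·1000 / 0.23 = 44350 s = 12.32 h.
Half-life 24.6 h → k = ln 2 / 24.6 = 0.02818 h⁻¹ = 0.6762 d⁻¹.
First-order decay: C = 8.926·exp(−k·t) = 8.926·0.7067 = 6.308 mg/L.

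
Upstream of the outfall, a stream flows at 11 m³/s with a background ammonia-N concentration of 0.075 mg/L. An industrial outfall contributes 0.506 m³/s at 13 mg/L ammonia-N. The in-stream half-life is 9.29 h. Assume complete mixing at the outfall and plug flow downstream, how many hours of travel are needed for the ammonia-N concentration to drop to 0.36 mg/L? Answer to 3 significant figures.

Mixed concentration C = ΣQC/ΣQ = (11.00·0.07500 + 0.5060·13.00) / 11.51 = 7.403/11.51 = 0.6434 mg/L.
Half-life 9.29 h → k = ln 2 / 9.29 = 0.07461 h⁻¹ = 1.791 d⁻¹.
0.6434·exp(−k·t) = 0.36 → t = ln(0.6434/0.36)/k = 28020 s = 7.782 h.

7.78 h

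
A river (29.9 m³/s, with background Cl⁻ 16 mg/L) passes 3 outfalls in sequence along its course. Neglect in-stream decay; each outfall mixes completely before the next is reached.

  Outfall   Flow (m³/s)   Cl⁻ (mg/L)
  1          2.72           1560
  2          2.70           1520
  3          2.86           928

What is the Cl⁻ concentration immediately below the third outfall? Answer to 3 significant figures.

After outfall 1: Q = 29.90 + 2.720 = 32.62 m³/s; C = (29.90·16.00 + 2.720·1560)/32.62 = 144.7 mg/L.
After outfall 2: Q = 32.62 + 2.700 = 35.32 m³/s; C = (32.62·144.7 + 2.700·1520)/35.32 = 249.9 mg/L.
After outfall 3: Q = 35.32 + 2.860 = 38.18 m³/s; C = (35.32·249.9 + 2.860·928.0)/38.18 = 300.7 mg/L.

301 mg/L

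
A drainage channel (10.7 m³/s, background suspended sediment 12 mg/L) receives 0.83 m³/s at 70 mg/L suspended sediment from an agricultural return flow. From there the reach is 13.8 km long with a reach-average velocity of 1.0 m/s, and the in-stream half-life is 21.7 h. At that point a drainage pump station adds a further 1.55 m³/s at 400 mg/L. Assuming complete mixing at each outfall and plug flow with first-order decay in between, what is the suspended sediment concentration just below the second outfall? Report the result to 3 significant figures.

60.0 mg/L

Mass balance: C = (10.70·12.00 + 0.8300·70.00) / 11.53 = 186.5/11.53 = 16.18 mg/L; combined flow 11.53 m³/s.
Travel time t = 13.8·1000 / 1.0 = 13800 s = 3.833 h.
Half-life 21.7 h → k = ln 2 / 21.7 = 0.03194 h⁻¹ = 0.7666 d⁻¹.
After decay, C = 16.18 × e^(−kt) = 16.18 × 0.8848 = 14.31 mg/L.
Second outfall: C = (11.53·14.31 + 1.550·400.0)/13.08 = 60.02 mg/L.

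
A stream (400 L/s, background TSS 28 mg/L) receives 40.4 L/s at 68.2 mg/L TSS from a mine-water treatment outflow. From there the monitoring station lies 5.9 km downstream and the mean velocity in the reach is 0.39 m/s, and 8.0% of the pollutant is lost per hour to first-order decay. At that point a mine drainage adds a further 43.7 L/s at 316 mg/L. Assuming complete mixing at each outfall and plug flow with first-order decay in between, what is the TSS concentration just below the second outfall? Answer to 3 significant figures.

48.8 mg/L

Conservation of mass: C = (400.0·28.00 + 40.40·68.20) / 440.4 = 13960/440.4 = 31.69 mg/L; combined flow 440.4 L/s.
Travel time t = 5.9·1000 / 0.39 = 15130 s = 4.202 h.
8.0%/h lost → k = −ln(1 − 0.08) = 0.08338 h⁻¹.
After decay, C = 31.69 × e^(−kt) = 31.69 × 0.7044 = 22.32 mg/L.
At the second outfall, C = (440.4·22.32 + 43.70·316.0) / (440.4 + 43.70) = 48.83 mg/L.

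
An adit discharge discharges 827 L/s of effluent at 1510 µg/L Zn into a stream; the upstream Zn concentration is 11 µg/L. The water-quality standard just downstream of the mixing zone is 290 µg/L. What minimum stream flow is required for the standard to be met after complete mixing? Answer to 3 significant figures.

3620 L/s

Set C_mix = 290: (Q·11.00 + 827.0·1510) / (Q + 827.0) = 290
→ Q = 827.0·(1510 − 290)/(290 − 11.00) = 3616 L/s.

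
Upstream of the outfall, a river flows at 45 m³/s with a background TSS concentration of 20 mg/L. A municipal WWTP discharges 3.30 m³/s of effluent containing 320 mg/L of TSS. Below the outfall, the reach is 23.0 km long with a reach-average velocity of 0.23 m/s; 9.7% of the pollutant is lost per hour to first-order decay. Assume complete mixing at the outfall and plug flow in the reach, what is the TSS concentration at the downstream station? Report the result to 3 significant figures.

Mixed concentration C = ΣQC/ΣQ = (45.00·20.00 + 3.300·320.0) / 48.30 = 1956/48.30 = 40.50 mg/L.
Travel time t = 23.0·1000 / 0.23 = 100000 s = 27.78 h.
9.7%/h lost → k = −ln(1 − 0.097) = 0.1020 h⁻¹.
Applying C = C₀e^(−kt): 40.50 × 0.05876 = 2.380 mg/L.

2.38 mg/L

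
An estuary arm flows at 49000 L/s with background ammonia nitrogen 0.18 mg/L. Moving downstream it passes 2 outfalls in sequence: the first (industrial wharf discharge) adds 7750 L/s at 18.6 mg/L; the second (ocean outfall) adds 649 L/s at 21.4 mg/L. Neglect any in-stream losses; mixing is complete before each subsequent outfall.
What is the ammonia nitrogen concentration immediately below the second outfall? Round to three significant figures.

Below outfall 1: Q → 56750 L/s, C = (49000·0.1800 + 7750·18.60)/56750 = 2.696 mg/L.
Below outfall 2: Q → 57400 L/s, C = (56750·2.696 + 649.0·21.40)/57400 = 2.907 mg/L.

2.91 mg/L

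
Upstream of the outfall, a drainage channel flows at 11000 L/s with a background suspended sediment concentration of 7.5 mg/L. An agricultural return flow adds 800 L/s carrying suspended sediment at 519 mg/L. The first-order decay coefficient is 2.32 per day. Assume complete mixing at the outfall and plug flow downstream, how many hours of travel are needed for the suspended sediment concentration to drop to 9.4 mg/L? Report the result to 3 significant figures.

Mass balance: C = (11000·7.500 + 800.0·519.0) / 11800 = 497700/11800 = 42.18 mg/L.
42.18·exp(−k·t) = 9.4 → t = ln(42.18/9.4)/k = 55910 s = 15.53 h.

15.5 h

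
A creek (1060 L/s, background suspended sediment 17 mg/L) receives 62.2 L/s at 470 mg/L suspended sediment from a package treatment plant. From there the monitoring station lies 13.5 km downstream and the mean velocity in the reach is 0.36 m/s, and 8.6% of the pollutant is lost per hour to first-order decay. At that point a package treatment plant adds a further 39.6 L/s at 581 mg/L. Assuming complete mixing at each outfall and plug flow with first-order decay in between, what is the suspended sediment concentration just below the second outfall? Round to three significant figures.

Mixed concentration C = ΣQC/ΣQ = (1060·17.00 + 62.20·470.0) / 1122 = 47250/1122 = 42.11 mg/L; combined flow 1122 L/s.
Travel time t = 13.5·1000 / 0.36 = 37500 s = 10.42 h.
8.6%/h lost → k = −ln(1 − 0.086) = 0.08992 h⁻¹.
Applying C = C₀e^(−kt): 42.11 × 0.3919 = 16.50 mg/L.
Second outfall: C = (1122·16.50 + 39.60·581.0)/1162 = 35.74 mg/L.

35.7 mg/L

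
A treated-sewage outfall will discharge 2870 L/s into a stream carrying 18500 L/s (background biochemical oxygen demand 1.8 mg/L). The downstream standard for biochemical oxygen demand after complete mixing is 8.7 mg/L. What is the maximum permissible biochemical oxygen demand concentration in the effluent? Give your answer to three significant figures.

At the limit, (Qr·Cr + Qe·Cₑ)/(Qr + Qe) = 8.7:
Cₑ = (21370·8.7 − 18500·1.800) / 2870 = 53.18 mg/L.

53.2 mg/L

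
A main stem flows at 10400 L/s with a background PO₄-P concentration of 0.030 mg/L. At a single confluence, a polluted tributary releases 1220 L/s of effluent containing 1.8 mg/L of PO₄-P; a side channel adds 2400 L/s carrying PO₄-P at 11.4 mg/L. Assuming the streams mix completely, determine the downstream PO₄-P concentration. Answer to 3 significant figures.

2.13 mg/L

Flow-weighted average: C = (10400·0.03000 + 1220·1.800 + 2400·11.40) / 14020 = 29870/14020 = 2.130 mg/L.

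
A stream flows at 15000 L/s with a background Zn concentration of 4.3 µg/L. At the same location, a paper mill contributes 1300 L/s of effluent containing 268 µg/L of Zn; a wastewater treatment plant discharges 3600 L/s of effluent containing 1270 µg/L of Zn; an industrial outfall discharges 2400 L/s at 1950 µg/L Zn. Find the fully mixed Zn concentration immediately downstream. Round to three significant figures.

Mass balance: C = (15000·4.300 + 1300·268.0 + 3600·1270 + 2400·1950) / 22300 = 9665000/22300 = 433.4 µg/L.

433 µg/L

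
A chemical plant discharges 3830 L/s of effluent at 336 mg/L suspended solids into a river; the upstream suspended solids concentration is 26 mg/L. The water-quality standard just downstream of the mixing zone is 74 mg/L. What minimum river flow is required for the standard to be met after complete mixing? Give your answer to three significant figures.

Set C_mix = 74: (Q·26.00 + 3830·336.0) / (Q + 3830) = 74
→ Q = 3830·(336.0 − 74)/(74 − 26.00) = 20910 L/s.

20900 L/s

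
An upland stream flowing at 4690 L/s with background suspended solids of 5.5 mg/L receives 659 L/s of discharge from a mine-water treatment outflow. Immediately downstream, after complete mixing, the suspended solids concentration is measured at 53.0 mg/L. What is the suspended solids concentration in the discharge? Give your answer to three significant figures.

Mass balance: 4690·5.500 + 659.0·Cₑ = 5349·53.00
→ Cₑ = (5349·53.00 − 4690·5.500) / 659.0 = 391.1 mg/L.

391 mg/L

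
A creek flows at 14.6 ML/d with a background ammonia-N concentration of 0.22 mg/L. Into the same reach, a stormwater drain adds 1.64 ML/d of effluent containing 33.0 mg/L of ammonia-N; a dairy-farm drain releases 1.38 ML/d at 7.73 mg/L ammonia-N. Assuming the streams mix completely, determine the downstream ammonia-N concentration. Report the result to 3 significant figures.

Conservation of mass: C = (14.60·0.2200 + 1.640·33.00 + 1.380·7.730) / 17.62 = 68.00/17.62 = 3.859 mg/L.

3.86 mg/L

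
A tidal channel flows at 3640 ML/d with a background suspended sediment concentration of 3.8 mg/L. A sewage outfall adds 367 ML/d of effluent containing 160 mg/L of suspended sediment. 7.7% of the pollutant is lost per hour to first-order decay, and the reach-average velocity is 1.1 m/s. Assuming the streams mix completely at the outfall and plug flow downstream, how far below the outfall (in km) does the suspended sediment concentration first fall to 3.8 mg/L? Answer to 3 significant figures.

After mixing, C = (3640·3.800 + 367.0·160.0) / 4007 = 72550/4007 = 18.11 mg/L.
7.7%/h lost → k = −ln(1 − 0.077) = 0.08013 h⁻¹.
Set 18.11·exp(−k·t) = 3.8 → t = ln(18.11/3.8)/k = 70150 s = 19.49 h.
Distance = v·t = 1.1·70150 = 77160 m = 77.16 km.

77.2 km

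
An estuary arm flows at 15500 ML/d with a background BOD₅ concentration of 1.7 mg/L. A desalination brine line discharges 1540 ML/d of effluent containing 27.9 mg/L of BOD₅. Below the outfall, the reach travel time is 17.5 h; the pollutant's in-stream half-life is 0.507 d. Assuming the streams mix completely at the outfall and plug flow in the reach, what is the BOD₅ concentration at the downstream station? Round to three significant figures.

1.50 mg/L

Mass balance: C = (15500·1.700 + 1540·27.90) / 17040 = 69320/17040 = 4.068 mg/L.
Half-life 0.507 d → k = ln 2 / 0.507 = 1.367 d⁻¹.
Applying C = C₀e^(−kt): 4.068 × 0.3690 = 1.501 mg/L.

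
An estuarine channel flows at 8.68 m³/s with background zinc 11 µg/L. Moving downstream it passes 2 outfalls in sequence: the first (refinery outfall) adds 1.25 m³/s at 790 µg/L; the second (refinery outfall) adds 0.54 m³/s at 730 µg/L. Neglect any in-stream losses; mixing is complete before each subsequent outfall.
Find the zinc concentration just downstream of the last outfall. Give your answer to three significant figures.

141 µg/L

After outfall 1: Q = 8.680 + 1.250 = 9.930 m³/s; C = (8.680·11.00 + 1.250·790.0)/9.930 = 109.1 µg/L.
After outfall 2: Q = 9.930 + 0.5400 = 10.47 m³/s; C = (9.930·109.1 + 0.5400·730.0)/10.47 = 141.1 µg/L.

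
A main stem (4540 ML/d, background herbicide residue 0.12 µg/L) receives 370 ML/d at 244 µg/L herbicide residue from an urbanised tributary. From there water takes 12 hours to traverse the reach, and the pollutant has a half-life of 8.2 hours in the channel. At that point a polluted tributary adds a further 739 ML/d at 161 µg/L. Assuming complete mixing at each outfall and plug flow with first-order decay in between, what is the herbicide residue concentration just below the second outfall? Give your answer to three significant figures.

Mixed concentration C = ΣQC/ΣQ = (4540·0.1200 + 370.0·244.0) / 4910 = 90820/4910 = 18.50 µg/L; combined flow 4910 ML/d.
Half-life 8.2 h → k = ln 2 / 8.2 = 0.08453 h⁻¹ = 2.029 d⁻¹.
After decay, C = 18.50 × e^(−kt) = 18.50 × 0.3626 = 6.708 µg/L.
At the second outfall, C = (4910·6.708 + 739.0·161.0) / (4910 + 739.0) = 26.89 µg/L.

26.9 µg/L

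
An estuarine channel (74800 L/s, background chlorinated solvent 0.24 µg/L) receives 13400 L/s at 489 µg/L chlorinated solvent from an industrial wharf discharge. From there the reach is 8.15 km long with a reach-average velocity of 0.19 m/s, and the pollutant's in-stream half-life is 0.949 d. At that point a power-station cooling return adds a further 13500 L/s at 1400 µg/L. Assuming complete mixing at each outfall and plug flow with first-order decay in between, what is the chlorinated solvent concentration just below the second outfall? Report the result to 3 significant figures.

231 µg/L

Mixed concentration C = ΣQC/ΣQ = (74800·0.2400 + 13400·489.0) / 88200 = 6571000/88200 = 74.50 µg/L; combined flow 88200 L/s.
Travel time t = 8.15·1000 / 0.19 = 42890 s = 11.92 h.
Half-life 0.949 d → k = ln 2 / 0.949 = 0.7304 d⁻¹.
First-order decay: C = 74.50·exp(−k·t) = 74.50·0.6959 = 51.84 µg/L.
At the second outfall, C = (88200·51.84 + 13500·1400) / (88200 + 13500) = 230.8 µg/L.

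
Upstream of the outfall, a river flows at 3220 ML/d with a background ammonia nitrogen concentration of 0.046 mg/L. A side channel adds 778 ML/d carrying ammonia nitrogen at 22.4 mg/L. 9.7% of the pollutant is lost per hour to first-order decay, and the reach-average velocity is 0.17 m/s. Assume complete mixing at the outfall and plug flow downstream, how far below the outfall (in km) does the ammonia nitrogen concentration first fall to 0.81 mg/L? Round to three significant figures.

Mass balance: C = (3220·0.04600 + 778.0·22.40) / 3998 = 17580/3998 = 4.396 mg/L.
9.7%/h lost → k = −ln(1 − 0.097) = 0.1020 h⁻¹.
Set 4.396·exp(−k·t) = 0.81 → t = ln(4.396/0.81)/k = 59680 s = 16.58 h.
Distance = v·t = 0.17·59680 = 10150 m = 10.15 km.

10.1 km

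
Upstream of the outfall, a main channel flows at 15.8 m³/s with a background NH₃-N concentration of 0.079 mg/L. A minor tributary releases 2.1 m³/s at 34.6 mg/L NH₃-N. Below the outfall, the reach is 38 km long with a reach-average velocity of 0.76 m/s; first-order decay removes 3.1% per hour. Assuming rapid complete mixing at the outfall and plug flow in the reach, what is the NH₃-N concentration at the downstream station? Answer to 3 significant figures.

2.67 mg/L

Flow-weighted average: C = (15.80·0.07900 + 2.100·34.60) / 17.90 = 73.91/17.90 = 4.129 mg/L.
Travel time t = 38·1000 / 0.76 = 50000 s = 13.89 h.
3.1%/h lost → k = −ln(1 − 0.031) = 0.03149 h⁻¹.
Applying C = C₀e^(−kt): 4.129 × 0.6457 = 2.666 mg/L.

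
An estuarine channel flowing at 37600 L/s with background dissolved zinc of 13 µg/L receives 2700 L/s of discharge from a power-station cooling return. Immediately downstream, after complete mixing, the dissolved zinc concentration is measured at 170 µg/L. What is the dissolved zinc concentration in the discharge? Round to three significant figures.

2360 µg/L

Mass balance: 37600·13.00 + 2700·Cₑ = 40300·170.0
→ Cₑ = (40300·170.0 − 37600·13.00) / 2700 = 2356 µg/L.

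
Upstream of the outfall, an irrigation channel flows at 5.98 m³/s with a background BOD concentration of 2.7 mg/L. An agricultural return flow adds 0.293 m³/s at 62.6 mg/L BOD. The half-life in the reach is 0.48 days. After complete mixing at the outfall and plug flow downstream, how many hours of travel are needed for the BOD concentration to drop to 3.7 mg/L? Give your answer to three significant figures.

6.58 h

After mixing, C = (5.980·2.700 + 0.2930·62.60) / 6.273 = 34.49/6.273 = 5.498 mg/L.
Half-life 0.48 d → k = ln 2 / 0.48 = 1.444 d⁻¹.
5.498·exp(−k·t) = 3.7 → t = ln(5.498/3.7)/k = 23690 s = 6.582 h.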